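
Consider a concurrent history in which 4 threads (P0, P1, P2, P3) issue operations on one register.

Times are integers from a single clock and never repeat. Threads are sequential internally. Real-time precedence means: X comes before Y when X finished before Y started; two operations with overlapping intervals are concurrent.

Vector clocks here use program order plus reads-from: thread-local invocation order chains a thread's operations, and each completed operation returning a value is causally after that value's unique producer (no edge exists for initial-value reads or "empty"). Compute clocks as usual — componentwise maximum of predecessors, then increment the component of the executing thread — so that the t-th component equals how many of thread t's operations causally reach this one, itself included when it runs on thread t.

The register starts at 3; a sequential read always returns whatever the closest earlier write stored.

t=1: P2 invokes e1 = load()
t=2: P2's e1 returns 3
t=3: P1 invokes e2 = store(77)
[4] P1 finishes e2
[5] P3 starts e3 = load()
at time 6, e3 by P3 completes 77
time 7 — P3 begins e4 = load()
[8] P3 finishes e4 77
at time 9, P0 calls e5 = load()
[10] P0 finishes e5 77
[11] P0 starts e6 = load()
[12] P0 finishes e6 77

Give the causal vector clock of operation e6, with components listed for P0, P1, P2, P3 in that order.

VC(e1, invoked at 1): no causal predecessors; +1 on P2 → (0, 0, 1, 0)
VC(e2, invoked at 3): no causal predecessors; +1 on P1 → (0, 1, 0, 0)
merge at e3 (invoked 5): VC(e2)=(0, 1, 0, 0), own-thread bump on P3 → (0, 1, 0, 1)
merge at e5 (invoked 9): VC(e2)=(0, 1, 0, 0), own-thread bump on P0 → (1, 1, 0, 0)
merge at e4 (invoked 7): VC(e2)=(0, 1, 0, 0), VC(e3)=(0, 1, 0, 1), own-thread bump on P3 → (0, 1, 0, 2)
merge at e6 (invoked 11): VC(e2)=(0, 1, 0, 0), VC(e5)=(1, 1, 0, 0), own-thread bump on P0 → (2, 1, 0, 0)
target: VC(e6) = (2, 1, 0, 0)

(2, 1, 0, 0)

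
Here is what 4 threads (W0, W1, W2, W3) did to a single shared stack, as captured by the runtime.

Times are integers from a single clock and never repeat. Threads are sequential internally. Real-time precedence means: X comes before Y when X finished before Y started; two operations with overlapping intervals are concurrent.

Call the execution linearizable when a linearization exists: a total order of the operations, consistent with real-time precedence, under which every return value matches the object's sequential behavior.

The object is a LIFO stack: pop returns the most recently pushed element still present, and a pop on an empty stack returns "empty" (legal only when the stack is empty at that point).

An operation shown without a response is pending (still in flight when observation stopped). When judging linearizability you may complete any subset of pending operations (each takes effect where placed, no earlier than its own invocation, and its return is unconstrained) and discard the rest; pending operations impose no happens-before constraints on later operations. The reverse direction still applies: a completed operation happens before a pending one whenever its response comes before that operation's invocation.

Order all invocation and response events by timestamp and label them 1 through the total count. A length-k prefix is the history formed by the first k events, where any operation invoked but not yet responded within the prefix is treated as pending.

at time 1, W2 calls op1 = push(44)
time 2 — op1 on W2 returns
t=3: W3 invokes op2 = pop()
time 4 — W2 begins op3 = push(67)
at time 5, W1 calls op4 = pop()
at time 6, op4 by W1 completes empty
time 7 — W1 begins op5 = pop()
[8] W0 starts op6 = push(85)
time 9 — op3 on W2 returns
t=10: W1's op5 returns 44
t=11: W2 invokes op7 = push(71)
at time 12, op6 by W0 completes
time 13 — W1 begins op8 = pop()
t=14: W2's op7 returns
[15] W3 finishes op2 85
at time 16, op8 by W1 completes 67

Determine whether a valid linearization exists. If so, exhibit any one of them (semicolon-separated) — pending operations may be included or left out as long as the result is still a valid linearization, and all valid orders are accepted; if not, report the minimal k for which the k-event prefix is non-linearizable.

not linearizable — minimal violating prefix: 10 events

through event 9 a valid linearization exists; event 10 (op5 responding at time 10) ends that
3 orders of the 4 completed stack ops respect real time; none is legal
no completion choice of the 2 pending operations (op2, op6) rescues it — every subset was tried
one such order, op1, op3, op4, op5 (pending dropped), breaks at step 3 where op4 pop() → empty is illegal
one such order, op1, op4, op3, op5 (pending dropped), breaks at step 2 where op4 pop() → empty is illegal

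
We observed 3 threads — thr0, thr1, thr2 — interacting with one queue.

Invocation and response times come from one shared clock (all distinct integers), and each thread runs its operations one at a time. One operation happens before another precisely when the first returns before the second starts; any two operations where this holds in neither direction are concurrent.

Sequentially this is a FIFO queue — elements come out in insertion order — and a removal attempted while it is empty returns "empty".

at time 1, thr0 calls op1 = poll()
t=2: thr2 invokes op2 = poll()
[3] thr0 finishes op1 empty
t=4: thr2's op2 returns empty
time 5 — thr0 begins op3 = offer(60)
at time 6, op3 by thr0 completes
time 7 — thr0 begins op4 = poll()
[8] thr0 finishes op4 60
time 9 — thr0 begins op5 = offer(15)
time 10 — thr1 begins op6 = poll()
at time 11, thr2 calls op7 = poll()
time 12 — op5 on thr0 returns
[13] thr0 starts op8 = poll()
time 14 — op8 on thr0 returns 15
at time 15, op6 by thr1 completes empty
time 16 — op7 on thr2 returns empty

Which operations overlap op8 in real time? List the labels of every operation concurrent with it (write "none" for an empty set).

op8 runs from 13 to 14; window-overlapping ops are concurrent
op1 [1,3]: before
op2 [2,4]: before
op3 [5,6]: before
op4 [7,8]: before
op5 [9,12]: before
op6 [10,15]: concurrent
op7 [11,16]: concurrent

op6, op7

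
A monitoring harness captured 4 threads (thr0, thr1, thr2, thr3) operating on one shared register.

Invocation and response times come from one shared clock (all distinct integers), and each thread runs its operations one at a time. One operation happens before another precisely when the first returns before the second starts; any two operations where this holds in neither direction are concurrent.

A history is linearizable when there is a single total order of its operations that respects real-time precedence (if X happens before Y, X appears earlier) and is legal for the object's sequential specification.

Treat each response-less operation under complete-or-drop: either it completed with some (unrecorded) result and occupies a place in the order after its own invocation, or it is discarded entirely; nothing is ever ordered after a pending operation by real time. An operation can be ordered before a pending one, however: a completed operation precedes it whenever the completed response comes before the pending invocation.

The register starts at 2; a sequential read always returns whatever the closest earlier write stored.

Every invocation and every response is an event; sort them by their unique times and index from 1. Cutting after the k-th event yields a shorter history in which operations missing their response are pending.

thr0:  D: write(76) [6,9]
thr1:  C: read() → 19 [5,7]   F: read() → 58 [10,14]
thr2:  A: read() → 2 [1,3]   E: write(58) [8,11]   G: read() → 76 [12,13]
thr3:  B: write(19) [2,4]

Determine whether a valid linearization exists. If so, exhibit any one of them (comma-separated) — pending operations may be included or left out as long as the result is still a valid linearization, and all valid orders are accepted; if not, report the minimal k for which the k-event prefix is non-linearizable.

not linearizable — minimal violating prefix: 14 events

the violation lands at event 14, F's response at time 14: events 1..13 linearize, events 1..14 do not
7 completed operations, 16 real-time-consistent orders — every register replay fails
sample order A, B, C, D, E, F, G stalls at step 7 — G read() → 76 has no legal effect
sample order A, B, C, D, E, G, F stalls at step 6 — G read() → 76 has no legal effect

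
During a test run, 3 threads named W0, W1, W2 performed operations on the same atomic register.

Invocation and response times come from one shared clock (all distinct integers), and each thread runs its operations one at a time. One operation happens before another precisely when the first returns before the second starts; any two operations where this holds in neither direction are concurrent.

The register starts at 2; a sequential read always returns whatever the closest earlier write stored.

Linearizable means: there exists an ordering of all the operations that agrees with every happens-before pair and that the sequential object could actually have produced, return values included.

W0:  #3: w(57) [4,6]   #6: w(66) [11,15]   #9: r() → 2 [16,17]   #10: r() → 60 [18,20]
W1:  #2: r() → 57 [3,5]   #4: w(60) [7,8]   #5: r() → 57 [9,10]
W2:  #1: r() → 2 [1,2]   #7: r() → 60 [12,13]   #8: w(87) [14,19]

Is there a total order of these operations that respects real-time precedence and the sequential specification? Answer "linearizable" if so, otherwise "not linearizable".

already the first 10 events (up to #5's response at time 10) admit no linearization; the first 9 still do
all 2 real-time-respecting orders fail — 5 completed atomic register operations, no legal replay
sample order #1, #2, #3, #4, #5 stalls at step 2 — #2 r() → 57 has no legal effect
sample order #1, #3, #2, #4, #5 stalls at step 5 — #5 r() → 57 has no legal effect

not linearizable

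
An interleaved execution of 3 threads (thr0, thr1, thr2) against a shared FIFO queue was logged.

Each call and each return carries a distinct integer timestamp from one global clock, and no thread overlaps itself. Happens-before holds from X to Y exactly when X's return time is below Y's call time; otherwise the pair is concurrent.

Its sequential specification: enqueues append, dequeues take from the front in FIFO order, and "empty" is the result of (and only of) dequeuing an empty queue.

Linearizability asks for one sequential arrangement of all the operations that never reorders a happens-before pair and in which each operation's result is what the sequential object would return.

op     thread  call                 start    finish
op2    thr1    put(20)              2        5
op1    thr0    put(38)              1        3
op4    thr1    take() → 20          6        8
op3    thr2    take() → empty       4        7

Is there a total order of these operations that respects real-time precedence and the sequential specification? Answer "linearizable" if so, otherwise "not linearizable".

not linearizable

already the first 7 events (up to op3's response at time 7) admit no linearization; the first 6 still do
all 3 real-time-respecting orders fail — 3 completed FIFO queue operations, no legal replay
every completion of the 1 pending operation (op4) was checked; none linearizes
one such order, op1, op2, op3 (pending dropped), breaks at step 3 where op3 take() → empty is illegal
one such order, op1, op3, op2 (pending dropped), breaks at step 2 where op3 take() → empty is illegal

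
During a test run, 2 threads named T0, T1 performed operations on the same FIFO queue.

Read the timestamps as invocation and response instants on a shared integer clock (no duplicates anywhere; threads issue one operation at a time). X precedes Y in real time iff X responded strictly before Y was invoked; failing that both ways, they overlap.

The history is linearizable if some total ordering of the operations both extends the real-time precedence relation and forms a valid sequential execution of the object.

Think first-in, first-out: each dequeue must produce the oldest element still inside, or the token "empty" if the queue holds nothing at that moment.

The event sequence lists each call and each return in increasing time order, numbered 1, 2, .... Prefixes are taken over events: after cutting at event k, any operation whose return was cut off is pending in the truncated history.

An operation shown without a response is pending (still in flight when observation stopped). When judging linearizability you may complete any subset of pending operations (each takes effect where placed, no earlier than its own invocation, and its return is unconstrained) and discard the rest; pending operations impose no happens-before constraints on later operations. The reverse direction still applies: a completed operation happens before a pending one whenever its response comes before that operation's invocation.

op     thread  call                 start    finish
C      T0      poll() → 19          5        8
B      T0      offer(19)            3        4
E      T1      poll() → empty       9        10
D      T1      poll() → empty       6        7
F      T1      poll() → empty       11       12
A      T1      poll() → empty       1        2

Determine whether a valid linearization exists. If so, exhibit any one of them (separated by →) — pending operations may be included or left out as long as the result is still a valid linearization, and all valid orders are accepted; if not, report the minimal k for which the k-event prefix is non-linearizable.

linearizable — witness: A → B → C → D → E → F

step 1: A poll() → empty — queue <>
step 2: B offer(19) — queue <19>
step 3: C poll() → 19 — queue <>
step 4: D poll() → empty — queue <>
step 5: E poll() → empty — queue <>
step 6: F poll() → empty — queue <>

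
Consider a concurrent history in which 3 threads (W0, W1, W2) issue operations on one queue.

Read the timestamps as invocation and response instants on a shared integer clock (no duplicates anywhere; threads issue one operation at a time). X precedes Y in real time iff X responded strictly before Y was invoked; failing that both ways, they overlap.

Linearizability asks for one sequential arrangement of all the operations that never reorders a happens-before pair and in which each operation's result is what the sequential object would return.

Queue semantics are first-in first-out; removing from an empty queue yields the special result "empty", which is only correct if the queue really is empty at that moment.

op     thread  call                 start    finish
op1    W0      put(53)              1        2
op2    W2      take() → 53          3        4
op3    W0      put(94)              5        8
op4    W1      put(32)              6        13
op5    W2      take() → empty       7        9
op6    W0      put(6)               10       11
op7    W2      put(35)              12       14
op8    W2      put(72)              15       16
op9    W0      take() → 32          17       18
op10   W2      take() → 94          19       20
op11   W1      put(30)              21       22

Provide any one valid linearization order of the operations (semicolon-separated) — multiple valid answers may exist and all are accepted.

after step 1 (op1 put(53)): queue <53>
after step 2 (op2 take() → 53): queue <>
after step 3 (op5 take() → empty): queue <>
after step 4 (op4 put(32)): queue <32>
after step 5 (op3 put(94)): queue <32,94>
after step 6 (op6 put(6)): queue <32,94,6>
after step 7 (op7 put(35)): queue <32,94,6,35>
after step 8 (op8 put(72)): queue <32,94,6,35,72>
after step 9 (op9 take() → 32): queue <94,6,35,72>
after step 10 (op10 take() → 94): queue <6,35,72>
after step 11 (op11 put(30)): queue <6,35,72,30>

op1; op2; op5; op4; op3; op6; op7; op8; op9; op10; op11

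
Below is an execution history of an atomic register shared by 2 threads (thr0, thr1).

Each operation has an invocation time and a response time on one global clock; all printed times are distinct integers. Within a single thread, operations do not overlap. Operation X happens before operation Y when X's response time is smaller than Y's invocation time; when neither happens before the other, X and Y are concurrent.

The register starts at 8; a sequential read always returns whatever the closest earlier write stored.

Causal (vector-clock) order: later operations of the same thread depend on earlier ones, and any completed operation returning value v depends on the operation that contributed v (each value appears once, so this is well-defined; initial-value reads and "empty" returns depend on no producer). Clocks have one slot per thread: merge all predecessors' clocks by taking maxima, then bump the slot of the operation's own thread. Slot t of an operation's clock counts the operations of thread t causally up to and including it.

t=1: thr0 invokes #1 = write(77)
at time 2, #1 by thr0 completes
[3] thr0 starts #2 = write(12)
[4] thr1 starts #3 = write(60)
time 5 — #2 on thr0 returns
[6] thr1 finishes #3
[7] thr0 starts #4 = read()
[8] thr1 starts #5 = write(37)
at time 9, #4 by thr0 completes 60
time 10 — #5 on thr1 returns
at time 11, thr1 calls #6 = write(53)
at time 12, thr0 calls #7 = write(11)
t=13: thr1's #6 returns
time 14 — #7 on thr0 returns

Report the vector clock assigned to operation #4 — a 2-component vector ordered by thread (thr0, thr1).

#3 (invocation 4): nothing precedes it; thr1's component alone gives (0, 1)
#1 (invocation 1): nothing precedes it; thr0's component alone gives (1, 0)
#5, invoked 8, takes VC(#3)=(0, 1) under max, adds 1 for thr1 → (0, 2)
#2, invoked 3, takes VC(#1)=(1, 0) under max, adds 1 for thr0 → (2, 0)
#6, invoked 11, takes VC(#5)=(0, 2) under max, adds 1 for thr1 → (0, 3)
#4, invoked 7, takes VC(#2)=(2, 0), VC(#3)=(0, 1) under max, adds 1 for thr0 → (3, 1)
#7, invoked 12, takes VC(#4)=(3, 1) under max, adds 1 for thr0 → (4, 1)
target: VC(#4) = (3, 1)

(3, 1)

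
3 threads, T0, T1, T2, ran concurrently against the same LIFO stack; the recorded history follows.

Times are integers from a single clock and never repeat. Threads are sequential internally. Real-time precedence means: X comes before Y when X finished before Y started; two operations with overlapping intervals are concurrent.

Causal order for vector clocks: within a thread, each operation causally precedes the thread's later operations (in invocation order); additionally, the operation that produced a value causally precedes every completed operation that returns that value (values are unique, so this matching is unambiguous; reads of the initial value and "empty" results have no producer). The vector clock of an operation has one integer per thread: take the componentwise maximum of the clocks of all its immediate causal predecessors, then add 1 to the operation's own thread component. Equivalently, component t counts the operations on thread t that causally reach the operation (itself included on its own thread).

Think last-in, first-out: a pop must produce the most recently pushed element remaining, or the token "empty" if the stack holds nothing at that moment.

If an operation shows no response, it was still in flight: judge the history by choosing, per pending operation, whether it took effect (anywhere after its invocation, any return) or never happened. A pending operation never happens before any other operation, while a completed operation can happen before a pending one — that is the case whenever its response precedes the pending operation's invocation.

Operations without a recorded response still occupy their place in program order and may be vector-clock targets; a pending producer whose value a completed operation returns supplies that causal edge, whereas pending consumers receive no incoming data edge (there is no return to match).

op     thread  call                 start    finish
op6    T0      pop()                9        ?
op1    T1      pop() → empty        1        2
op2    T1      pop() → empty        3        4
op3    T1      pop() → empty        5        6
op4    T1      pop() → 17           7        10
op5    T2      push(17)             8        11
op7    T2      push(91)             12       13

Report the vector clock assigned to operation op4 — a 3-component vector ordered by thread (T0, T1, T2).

(0, 4, 1)

VC(op5, invoked at 8): no causal predecessors; +1 on T2 → (0, 0, 1)
VC(op1, invoked at 1): no causal predecessors; +1 on T1 → (0, 1, 0)
VC(op6, invoked at 9): no causal predecessors; +1 on T0 → (1, 0, 0)
op7, invoked 12, takes VC(op5)=(0, 0, 1) under max, adds 1 for T2 → (0, 0, 2)
op2, invoked 3, takes VC(op1)=(0, 1, 0) under max, adds 1 for T1 → (0, 2, 0)
op3, invoked 5, takes VC(op2)=(0, 2, 0) under max, adds 1 for T1 → (0, 3, 0)
op4, invoked 7, takes VC(op3)=(0, 3, 0), VC(op5)=(0, 0, 1) under max, adds 1 for T1 → (0, 4, 1)
target: VC(op4) = (0, 4, 1)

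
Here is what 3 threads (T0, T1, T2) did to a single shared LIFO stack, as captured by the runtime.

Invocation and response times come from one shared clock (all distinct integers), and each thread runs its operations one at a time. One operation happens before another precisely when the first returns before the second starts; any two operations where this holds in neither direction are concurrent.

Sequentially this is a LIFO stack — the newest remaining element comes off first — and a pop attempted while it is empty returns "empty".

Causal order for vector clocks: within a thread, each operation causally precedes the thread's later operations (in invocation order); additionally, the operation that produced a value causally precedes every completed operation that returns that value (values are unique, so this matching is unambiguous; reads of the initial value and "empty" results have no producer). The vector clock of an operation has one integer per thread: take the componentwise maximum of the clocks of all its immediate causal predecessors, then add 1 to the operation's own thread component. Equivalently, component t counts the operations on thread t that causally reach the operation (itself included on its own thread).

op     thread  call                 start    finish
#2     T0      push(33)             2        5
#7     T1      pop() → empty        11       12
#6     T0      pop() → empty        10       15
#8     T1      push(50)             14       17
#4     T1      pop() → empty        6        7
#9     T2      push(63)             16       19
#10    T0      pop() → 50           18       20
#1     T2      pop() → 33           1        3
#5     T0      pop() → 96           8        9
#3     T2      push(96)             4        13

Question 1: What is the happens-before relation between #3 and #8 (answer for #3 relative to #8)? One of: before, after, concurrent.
#3 spans [4,13], #8 spans [14,17]
resp(#3)=13 < inv(#8)=14

before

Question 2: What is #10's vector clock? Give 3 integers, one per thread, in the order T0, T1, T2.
no predecessors for #4 (invoked 6): T1 increments from zero → (0, 1, 0)
no predecessors for #2 (invoked 2): T0 increments from zero → (1, 0, 0)
invoked at 11, #7 merges VC(#4)=(0, 1, 0) and bumps T1's slot → (0, 2, 0)
invoked at 1, #1 merges VC(#2)=(1, 0, 0) and bumps T2's slot → (1, 0, 1)
invoked at 14, #8 merges VC(#7)=(0, 2, 0) and bumps T1's slot → (0, 3, 0)
invoked at 4, #3 merges VC(#1)=(1, 0, 1) and bumps T2's slot → (1, 0, 2)
invoked at 16, #9 merges VC(#3)=(1, 0, 2) and bumps T2's slot → (1, 0, 3)
invoked at 8, #5 merges VC(#2)=(1, 0, 0), VC(#3)=(1, 0, 2) and bumps T0's slot → (2, 0, 2)
invoked at 10, #6 merges VC(#5)=(2, 0, 2) and bumps T0's slot → (3, 0, 2)
invoked at 18, #10 merges VC(#6)=(3, 0, 2), VC(#8)=(0, 3, 0) and bumps T0's slot → (4, 3, 2)
target: VC(#10) = (4, 3, 2)

(4, 3, 2)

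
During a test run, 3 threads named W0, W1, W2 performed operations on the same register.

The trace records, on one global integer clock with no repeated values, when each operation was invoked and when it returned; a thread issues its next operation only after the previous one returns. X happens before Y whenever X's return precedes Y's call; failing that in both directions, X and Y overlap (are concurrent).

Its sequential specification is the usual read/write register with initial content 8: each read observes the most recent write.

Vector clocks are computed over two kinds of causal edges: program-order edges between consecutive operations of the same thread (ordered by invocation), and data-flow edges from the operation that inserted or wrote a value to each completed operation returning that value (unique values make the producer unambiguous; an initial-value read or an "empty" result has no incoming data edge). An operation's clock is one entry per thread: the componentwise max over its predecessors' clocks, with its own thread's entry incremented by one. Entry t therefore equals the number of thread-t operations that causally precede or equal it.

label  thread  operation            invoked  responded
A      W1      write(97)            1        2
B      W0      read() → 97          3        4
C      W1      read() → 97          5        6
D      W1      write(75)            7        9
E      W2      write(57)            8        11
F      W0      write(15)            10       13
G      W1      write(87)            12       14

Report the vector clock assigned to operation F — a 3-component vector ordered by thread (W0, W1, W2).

(2, 1, 0)

E (invocation 8): nothing precedes it; W2's component alone gives (0, 0, 1)
A (invocation 1): nothing precedes it; W1's component alone gives (0, 1, 0)
from VC(A)=(0, 1, 0), C (invoked 5) maxes components and bumps W1 → (0, 2, 0)
from VC(A)=(0, 1, 0), B (invoked 3) maxes components and bumps W0 → (1, 1, 0)
from VC(C)=(0, 2, 0), D (invoked 7) maxes components and bumps W1 → (0, 3, 0)
from VC(B)=(1, 1, 0), F (invoked 10) maxes components and bumps W0 → (2, 1, 0)
from VC(D)=(0, 3, 0), G (invoked 12) maxes components and bumps W1 → (0, 4, 0)
target: VC(F) = (2, 1, 0)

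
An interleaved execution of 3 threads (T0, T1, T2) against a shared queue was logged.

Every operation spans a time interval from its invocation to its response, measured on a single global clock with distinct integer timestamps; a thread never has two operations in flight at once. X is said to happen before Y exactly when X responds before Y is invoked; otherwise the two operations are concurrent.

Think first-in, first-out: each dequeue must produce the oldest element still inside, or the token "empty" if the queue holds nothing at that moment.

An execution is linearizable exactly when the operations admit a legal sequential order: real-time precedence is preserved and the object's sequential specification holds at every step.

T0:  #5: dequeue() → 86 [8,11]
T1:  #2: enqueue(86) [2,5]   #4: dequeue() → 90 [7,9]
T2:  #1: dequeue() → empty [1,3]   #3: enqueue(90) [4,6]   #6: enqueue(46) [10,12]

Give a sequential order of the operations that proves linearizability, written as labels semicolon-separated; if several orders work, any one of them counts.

1. #1 dequeue() → empty, leaving queue <>
2. #2 enqueue(86), leaving queue <86>
3. #3 enqueue(90), leaving queue <86,90>
4. #5 dequeue() → 86, leaving queue <90>
5. #4 dequeue() → 90, leaving queue <>
6. #6 enqueue(46), leaving queue <46>

#1; #2; #3; #5; #4; #6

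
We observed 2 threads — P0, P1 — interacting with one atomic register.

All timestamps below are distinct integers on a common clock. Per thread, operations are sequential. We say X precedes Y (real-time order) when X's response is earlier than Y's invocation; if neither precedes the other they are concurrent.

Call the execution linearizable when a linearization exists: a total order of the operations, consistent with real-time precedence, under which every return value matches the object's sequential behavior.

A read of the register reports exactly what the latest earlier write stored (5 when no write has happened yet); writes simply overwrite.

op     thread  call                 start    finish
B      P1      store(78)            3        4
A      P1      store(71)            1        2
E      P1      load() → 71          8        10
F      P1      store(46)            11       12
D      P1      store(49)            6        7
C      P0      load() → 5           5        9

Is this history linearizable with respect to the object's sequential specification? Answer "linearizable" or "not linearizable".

through event 8 a valid linearization exists; event 9 (C responding at time 9) ends that
no legal order exists: 2 real-time-consistent candidates over 4 completed atomic register operations, all rejected
completion choices over the 1 pending operation (E) were checked; none helps
sample order A, B, C, D (pending dropped) stalls at step 3 — C load() → 5 has no legal effect
sample order A, B, D, C (pending dropped) stalls at step 4 — C load() → 5 has no legal effect

not linearizable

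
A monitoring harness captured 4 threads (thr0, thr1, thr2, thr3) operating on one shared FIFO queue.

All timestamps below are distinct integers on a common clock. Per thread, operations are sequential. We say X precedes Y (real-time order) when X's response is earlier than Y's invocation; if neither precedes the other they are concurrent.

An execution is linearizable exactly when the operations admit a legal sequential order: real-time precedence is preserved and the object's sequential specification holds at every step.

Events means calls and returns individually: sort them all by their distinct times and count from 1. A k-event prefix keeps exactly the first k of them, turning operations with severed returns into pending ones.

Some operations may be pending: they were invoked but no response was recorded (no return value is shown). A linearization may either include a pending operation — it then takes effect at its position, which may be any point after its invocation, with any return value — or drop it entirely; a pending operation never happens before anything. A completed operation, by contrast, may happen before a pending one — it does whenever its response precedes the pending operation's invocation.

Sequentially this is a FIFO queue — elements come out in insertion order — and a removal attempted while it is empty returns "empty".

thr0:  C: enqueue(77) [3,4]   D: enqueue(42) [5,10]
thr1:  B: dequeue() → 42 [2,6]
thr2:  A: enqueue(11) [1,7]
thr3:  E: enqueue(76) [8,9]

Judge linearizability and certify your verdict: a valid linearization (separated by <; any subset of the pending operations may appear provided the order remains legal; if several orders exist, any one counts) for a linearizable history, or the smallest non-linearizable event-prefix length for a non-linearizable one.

not linearizable — minimal violating prefix: 6 events

already the first 6 events (up to B's response at time 6) admit no linearization; the first 5 still do
no legal order exists: 2 real-time-consistent candidates over 2 completed FIFO queue operations, all rejected
no escape via the 2 pending operations (A, D): every completion choice fails
one such order, B, C (pending dropped), breaks at step 1 where B dequeue() → 42 is illegal
one such order, C, B (pending dropped), breaks at step 2 where B dequeue() → 42 is illegal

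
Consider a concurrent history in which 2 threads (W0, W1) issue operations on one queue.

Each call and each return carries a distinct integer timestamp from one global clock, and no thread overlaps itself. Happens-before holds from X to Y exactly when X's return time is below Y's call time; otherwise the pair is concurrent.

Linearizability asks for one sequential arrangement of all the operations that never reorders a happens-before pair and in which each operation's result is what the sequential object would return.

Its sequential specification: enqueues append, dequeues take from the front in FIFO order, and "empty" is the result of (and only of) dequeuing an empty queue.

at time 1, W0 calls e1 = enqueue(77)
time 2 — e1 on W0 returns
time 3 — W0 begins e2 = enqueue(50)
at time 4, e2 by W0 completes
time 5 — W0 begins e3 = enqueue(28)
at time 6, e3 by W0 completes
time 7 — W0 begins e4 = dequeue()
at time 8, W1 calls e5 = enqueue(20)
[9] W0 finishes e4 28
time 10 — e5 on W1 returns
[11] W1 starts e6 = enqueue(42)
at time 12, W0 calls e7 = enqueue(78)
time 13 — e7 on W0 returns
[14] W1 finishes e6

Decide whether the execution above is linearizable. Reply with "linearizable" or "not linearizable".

not linearizable

already the first 9 events (up to e4's response at time 9) admit no linearization; the first 8 still do
exhaustive check: the 4 completed queue ops admit one real-time order; illegal
include/drop combinations of the 1 pending operation (e5) were all tried; none helps
one such order, e1, e2, e3, e4 (pending dropped), breaks at step 4 where e4 dequeue() → 28 is illegal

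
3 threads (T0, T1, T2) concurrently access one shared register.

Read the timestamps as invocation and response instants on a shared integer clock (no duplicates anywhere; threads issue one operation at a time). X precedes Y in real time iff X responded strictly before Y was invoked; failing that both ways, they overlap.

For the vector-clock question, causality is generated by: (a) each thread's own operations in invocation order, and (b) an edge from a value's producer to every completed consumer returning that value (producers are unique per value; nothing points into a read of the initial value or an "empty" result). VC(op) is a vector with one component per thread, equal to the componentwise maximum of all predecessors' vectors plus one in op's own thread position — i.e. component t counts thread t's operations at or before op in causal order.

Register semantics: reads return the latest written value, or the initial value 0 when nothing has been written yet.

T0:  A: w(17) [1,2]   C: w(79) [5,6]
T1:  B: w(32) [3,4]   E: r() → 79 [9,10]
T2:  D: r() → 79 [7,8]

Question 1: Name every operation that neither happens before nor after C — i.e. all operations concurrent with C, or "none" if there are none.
none

concurrent with C ([5,6]): every op whose interval crosses 5..6
A [1,2]: before
B [3,4]: before
D [7,8]: after
E [9,10]: after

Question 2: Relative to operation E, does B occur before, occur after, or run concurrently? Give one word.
before

B spans [3,4], E spans [9,10]
resp(B)=4 < inv(E)=9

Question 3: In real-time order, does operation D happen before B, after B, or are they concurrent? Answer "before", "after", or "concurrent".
after

D spans [7,8], B spans [3,4]
resp(B)=4 < inv(D)=7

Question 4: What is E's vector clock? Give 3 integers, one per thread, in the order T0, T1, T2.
(2, 2, 0)

invoked at 3, B has no predecessors; its own T1 bump gives (0, 1, 0)
invoked at 1, A has no predecessors; its own T0 bump gives (1, 0, 0)
VC(C, invoked at 5): max of VC(A)=(1, 0, 0), then +1 on thread T0 → (2, 0, 0)
VC(D, invoked at 7): max of VC(C)=(2, 0, 0), then +1 on thread T2 → (2, 0, 1)
VC(E, invoked at 9): max of VC(B)=(0, 1, 0), VC(C)=(2, 0, 0), then +1 on thread T1 → (2, 2, 0)
target: VC(E) = (2, 2, 0)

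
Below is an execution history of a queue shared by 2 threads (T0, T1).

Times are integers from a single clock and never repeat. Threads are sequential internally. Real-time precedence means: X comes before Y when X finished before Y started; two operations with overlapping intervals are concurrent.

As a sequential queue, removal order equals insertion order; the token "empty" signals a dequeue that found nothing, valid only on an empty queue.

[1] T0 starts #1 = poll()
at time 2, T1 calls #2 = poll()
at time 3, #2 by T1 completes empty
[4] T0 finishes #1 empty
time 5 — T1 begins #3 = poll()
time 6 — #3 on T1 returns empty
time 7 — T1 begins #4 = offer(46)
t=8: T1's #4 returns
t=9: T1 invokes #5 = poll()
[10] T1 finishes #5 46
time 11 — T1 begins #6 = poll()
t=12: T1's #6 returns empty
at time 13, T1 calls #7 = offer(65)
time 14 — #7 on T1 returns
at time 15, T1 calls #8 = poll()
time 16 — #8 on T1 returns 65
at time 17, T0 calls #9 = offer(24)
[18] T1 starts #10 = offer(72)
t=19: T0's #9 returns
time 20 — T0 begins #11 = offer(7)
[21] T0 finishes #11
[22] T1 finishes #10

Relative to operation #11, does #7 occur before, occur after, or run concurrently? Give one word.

#7 spans [13,14], #11 spans [20,21]
resp(#7)=14 < inv(#11)=20

before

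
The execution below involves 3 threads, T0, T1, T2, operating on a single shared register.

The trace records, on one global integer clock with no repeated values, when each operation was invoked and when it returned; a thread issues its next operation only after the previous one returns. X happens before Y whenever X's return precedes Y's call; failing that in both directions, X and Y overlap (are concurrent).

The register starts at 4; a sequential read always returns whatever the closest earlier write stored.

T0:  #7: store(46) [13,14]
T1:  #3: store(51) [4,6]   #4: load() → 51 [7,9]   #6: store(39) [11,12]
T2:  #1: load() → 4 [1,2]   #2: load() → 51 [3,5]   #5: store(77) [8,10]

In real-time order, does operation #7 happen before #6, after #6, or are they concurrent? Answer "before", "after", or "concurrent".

after

#7 spans [13,14], #6 spans [11,12]
resp(#6)=12 < inv(#7)=13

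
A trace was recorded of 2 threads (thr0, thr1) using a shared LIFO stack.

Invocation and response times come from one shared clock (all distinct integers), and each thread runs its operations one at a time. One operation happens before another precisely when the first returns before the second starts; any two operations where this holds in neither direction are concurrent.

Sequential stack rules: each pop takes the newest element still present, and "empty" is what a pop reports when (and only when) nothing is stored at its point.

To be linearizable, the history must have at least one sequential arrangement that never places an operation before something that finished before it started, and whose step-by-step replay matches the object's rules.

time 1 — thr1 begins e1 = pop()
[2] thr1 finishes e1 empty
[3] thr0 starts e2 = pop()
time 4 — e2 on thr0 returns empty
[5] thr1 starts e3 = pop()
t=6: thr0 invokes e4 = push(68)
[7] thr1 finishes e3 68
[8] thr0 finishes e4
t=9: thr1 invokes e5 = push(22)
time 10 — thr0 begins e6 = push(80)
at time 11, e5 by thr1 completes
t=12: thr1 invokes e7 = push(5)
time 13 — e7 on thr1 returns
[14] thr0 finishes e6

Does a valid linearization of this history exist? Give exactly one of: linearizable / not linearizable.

linearizable

a witness: e1, e2, e4, e3, e5, e6, e7
step 1: e1 pop() → empty — stack <>
step 2: e2 pop() → empty — stack <>
step 3: e4 push(68) — stack <68>
step 4: e3 pop() → 68 — stack <>
step 5: e5 push(22) — stack <22>
step 6: e6 push(80) — stack <22,80>
step 7: e7 push(5) — stack <22,80,5>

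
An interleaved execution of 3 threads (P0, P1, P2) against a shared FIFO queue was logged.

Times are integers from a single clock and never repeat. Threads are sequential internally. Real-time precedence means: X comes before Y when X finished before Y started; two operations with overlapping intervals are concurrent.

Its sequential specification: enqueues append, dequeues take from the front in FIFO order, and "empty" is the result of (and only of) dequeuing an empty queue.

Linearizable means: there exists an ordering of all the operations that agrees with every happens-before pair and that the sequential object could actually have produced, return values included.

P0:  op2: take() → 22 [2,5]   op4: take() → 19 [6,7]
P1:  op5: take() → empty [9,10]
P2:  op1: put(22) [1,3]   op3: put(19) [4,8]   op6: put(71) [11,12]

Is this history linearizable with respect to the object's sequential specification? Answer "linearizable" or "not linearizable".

linearizable

witness order: op1, op2, op3, op4, op5, op6
after step 1 (op1 put(22)): queue <22>
after step 2 (op2 take() → 22): queue <>
after step 3 (op3 put(19)): queue <19>
after step 4 (op4 take() → 19): queue <>
after step 5 (op5 take() → empty): queue <>
after step 6 (op6 put(71)): queue <71>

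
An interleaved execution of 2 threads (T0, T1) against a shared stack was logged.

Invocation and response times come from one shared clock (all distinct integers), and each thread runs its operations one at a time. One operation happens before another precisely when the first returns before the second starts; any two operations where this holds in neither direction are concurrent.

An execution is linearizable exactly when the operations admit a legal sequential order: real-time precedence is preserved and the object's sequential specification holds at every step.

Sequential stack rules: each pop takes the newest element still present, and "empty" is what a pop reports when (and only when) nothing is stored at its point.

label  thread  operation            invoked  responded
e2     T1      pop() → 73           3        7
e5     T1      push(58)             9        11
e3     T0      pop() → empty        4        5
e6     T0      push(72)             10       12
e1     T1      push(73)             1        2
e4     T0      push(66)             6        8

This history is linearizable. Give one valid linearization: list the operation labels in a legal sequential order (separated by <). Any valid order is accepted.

step 1: e1 push(73) — stack <73>
step 2: e2 pop() → 73 — stack <>
step 3: e3 pop() → empty — stack <>
step 4: e4 push(66) — stack <66>
step 5: e5 push(58) — stack <66,58>
step 6: e6 push(72) — stack <66,58,72>

e1 < e2 < e3 < e4 < e5 < e6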